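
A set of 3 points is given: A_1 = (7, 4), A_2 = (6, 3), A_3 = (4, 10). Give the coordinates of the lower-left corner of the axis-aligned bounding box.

x-range [4, 7], y-range [3, 10].
The lower-left corner is (4, 3).

(4, 3)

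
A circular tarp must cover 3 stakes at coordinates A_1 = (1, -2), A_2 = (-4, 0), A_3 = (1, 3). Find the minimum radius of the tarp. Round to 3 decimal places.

Side lengths²: A_1A_2² = 29, A_1A_3² = 25, A_2A_3² = 34.
Since A_2A_3² = 34 < 29 + 25 = 54, the triangle is acute, so the smallest enclosing circle is the circumcircle.
Circumcentre = (-0.9, 0.5), r² = 9.86.
r = √(9.86) ≈ 3.140.

3.140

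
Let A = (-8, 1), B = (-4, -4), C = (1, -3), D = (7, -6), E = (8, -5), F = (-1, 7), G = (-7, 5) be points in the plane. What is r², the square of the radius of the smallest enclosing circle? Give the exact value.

81.25

The minimum enclosing circle of a finite set is fixed by two of the points (as a diameter) or three (as a circumcircle).
The farthest pair is E–G with squared distance 325. The circle on this segment as diameter has centre (0.5, 0) and r² = 325/4 = 81.25.
Check A: distance² to centre = 73.25 ≤ 81.25, so it lies inside.
All remaining points lie in this disk, and no smaller disk contains both endpoints, so this is the minimum enclosing circle.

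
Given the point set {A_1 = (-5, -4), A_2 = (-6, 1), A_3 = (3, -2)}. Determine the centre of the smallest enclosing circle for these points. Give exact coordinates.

(-11/7, -5/7)

Side lengths²: A_1A_2² = 26, A_1A_3² = 68, A_2A_3² = 90.
Since A_2A_3² = 90 < 68 + 26 = 94, the triangle is acute, so the smallest enclosing circle is the circumcircle.
Circumcentre = (-11/7, -5/7), r² = 1105/49.
Centre = (-11/7, -5/7).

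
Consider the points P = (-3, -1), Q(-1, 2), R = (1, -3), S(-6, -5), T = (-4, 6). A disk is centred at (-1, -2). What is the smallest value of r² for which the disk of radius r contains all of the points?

73

The required radius is the distance from (-1, -2) to the farthest point.
Squared distances: 5, 16, 5, 34, 73.
Maximum is 73, attained at T.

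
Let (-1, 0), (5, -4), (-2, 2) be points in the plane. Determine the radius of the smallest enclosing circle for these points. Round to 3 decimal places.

Call the three points A, B, C in the order given.
Side lengths²: AB² = 52, AC² = 5, BC² = 85.
Since BC² = 85 ≥ 52 + 5 = 57, the angle opposite BC is not acute, so the smallest enclosing circle has BC as diameter.
Centre = midpoint of BC = (1.5, -1), r² = 85/4 = 21.25.
r = √(21.25) ≈ 4.610.

4.610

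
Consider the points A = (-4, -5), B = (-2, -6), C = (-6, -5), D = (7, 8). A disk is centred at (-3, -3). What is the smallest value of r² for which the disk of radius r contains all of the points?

The required radius is the distance from (-3, -3) to the farthest point.
Squared distances: 5, 10, 13, 221.
Maximum is 221, attained at D.

221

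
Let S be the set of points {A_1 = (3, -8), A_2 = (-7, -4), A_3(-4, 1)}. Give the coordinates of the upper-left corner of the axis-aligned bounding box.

x-range [-7, 3], y-range [-8, 1].
The upper-left corner is (-7, 1).

(-7, 1)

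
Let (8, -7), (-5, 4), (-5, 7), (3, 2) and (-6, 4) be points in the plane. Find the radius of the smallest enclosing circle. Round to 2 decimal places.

The farthest pair is (8, -7)–(-5, 7) with squared distance 365. The circle on this segment as diameter has centre (1.5, 0) and r² = 365/4 = 91.25.
Check (-5, 4): distance² to centre = 58.25 ≤ 91.25, so it lies inside.
All remaining points lie in this disk, and no smaller disk contains both endpoints, so this is the minimum enclosing circle.
r = √(91.25) ≈ 9.55.

9.55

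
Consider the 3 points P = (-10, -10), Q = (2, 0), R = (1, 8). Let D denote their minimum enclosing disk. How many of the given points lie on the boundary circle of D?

Side lengths²: PQ² = 244, PR² = 445, QR² = 65.
Since PR² = 445 ≥ 244 + 65 = 309, the angle opposite PR is not acute, so the smallest enclosing circle has PR as diameter.
Centre = midpoint of PR = (-4.5, -1), r² = 445/4 = 111.25.
The points at distance exactly r from the centre are P, R — 2 points.

2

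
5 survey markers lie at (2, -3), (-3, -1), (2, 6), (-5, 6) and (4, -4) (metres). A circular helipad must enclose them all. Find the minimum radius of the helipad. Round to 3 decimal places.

6.727

A smallest enclosing disk is always determined by at most three of the input points on its boundary.
The farthest pair is (-5, 6)–(4, -4) with squared distance 181. The circle on this segment as diameter has centre (-0.5, 1) and r² = 181/4 = 45.25.
Check (2, -3): distance² to centre = 22.25 ≤ 45.25, so it lies inside.
All remaining points lie in this disk, and no smaller disk contains both endpoints, so this is the minimum enclosing circle.
r = √(45.25) ≈ 6.727.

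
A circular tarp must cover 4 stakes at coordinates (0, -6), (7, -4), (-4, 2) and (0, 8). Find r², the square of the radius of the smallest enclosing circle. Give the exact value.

10229/196

A smallest enclosing disk is always determined by at most three of the input points on its boundary.
The minimum enclosing circle is determined by three boundary points: (0, -6), (7, -4), (0, 8).
Their circumcentre is (25/14, 1) with r² = 10229/196.
The farthest remaining point (-4, 2) is at distance² 6757/196 ≤ 10229/196.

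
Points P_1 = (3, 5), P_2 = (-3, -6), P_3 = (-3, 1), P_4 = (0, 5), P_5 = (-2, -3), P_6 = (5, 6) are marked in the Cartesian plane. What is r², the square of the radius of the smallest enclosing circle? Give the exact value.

52

The farthest pair is P_2–P_6 with squared distance 208. The circle on this segment as diameter has centre (1, 0) and r² = 208/4 = 52.
Check P_1: distance² to centre = 29 ≤ 52, so it lies inside.
All remaining points lie in this disk, and no smaller disk contains both endpoints, so this is the minimum enclosing circle.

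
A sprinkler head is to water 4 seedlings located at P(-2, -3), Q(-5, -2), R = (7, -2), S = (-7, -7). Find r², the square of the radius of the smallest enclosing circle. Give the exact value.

By Welzl's lemma the MEC is supported by two points (diametrically opposite) or three points (on a circumcircle).
The farthest pair is R–S with squared distance 221. The circle on this segment as diameter has centre (0, -4.5) and r² = 221/4 = 55.25.
Check P: distance² to centre = 6.25 ≤ 55.25, so it lies inside.
All remaining points lie in this disk, and no smaller disk contains both endpoints, so this is the minimum enclosing circle.

55.25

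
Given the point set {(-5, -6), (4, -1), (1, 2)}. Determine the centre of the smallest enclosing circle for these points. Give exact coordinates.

Call the three points A, B, C in the order given.
Side lengths²: AB² = 106, AC² = 100, BC² = 18.
Since AB² = 106 < 100 + 18 = 118, the triangle is acute, so the smallest enclosing circle is the circumcircle.
Circumcentre = (-6/7, -20/7), r² = 1325/49.
Centre = (-6/7, -20/7).

(-6/7, -20/7)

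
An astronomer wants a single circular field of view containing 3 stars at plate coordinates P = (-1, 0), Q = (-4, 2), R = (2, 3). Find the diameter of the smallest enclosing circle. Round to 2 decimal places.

6.08

Side lengths²: PQ² = 13, PR² = 18, QR² = 37.
Since QR² = 37 ≥ 18 + 13 = 31, the angle opposite QR is not acute, so the smallest enclosing circle has QR as diameter.
Centre = midpoint of QR = (-1, 2.5), r² = 37/4 = 9.25.
Diameter = 2r = 2√(9.25) ≈ 6.08.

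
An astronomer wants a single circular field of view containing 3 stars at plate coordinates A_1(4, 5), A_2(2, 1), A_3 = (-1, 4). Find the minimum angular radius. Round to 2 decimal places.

Side lengths²: A_1A_2² = 20, A_1A_3² = 26, A_2A_3² = 18.
Since A_1A_3² = 26 < 20 + 18 = 38, the triangle is acute, so the smallest enclosing circle is the circumcircle.
Circumcentre = (5/3, 11/3), r² = 65/9.
r = √(65/9) ≈ 2.69.

2.69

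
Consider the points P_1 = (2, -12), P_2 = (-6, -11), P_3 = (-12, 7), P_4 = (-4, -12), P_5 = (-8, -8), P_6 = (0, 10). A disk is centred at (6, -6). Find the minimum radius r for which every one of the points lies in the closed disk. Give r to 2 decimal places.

22.20

The required radius is the distance from (6, -6) to the farthest point.
Squared distances: 52, 169, 493, 136, 200, 292.
Maximum is 493, attained at P_3.
r = √493 ≈ 22.20.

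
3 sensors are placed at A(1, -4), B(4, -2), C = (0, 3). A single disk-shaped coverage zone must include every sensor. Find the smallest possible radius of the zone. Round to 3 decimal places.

3.549

Side lengths²: AB² = 13, AC² = 50, BC² = 41.
Since AC² = 50 < 41 + 13 = 54, the triangle is acute, so the smallest enclosing circle is the circumcircle.
Circumcentre = (37/46, -21/46), r² = 13325/1058.
r = √(13325/1058) ≈ 3.549.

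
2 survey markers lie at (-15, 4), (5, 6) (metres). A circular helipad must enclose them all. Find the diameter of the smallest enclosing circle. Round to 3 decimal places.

20.100

The smallest circle enclosing two points has them as diameter endpoints.
Centre = midpoint = (-5, 5); r² = |(-15, 4)−(5, 6)|²/4 = 404/4 = 101.
Diameter = 2r = 2√101 ≈ 20.100.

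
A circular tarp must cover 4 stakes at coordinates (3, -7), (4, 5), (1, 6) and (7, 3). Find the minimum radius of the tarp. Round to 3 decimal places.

6.576

The farthest pair is (3, -7)–(1, 6) with squared distance 173. The circle on this segment as diameter has centre (2, -0.5) and r² = 173/4 = 43.25.
Check (4, 5): distance² to centre = 34.25 ≤ 43.25, so it lies inside.
All remaining points lie in this disk, and no smaller disk contains both endpoints, so this is the minimum enclosing circle.
r = √(43.25) ≈ 6.576.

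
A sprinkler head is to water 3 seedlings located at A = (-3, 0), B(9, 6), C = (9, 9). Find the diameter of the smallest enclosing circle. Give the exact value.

Side lengths²: AB² = 180, AC² = 225, BC² = 9.
Since AC² = 225 ≥ 180 + 9 = 189, the angle opposite AC is not acute, so the smallest enclosing circle has AC as diameter.
Centre = midpoint of AC = (3, 4.5), r² = 225/4 = 56.25.
Diameter = 2r = 2√(56.25) = 15.

15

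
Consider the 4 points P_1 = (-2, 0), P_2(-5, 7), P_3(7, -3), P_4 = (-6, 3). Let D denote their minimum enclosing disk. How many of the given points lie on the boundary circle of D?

By Welzl's lemma the MEC is supported by two points (diametrically opposite) or three points (on a circumcircle).
The farthest pair is P_2–P_3 with squared distance 244. The circle on this segment as diameter has centre (1, 2) and r² = 244/4 = 61.
Check P_1: distance² to centre = 13 ≤ 61, so it lies inside.
All remaining points lie in this disk, and no smaller disk contains both endpoints, so this is the minimum enclosing circle.
The points at distance exactly r from the centre are P_2, P_3 — 2 points.

2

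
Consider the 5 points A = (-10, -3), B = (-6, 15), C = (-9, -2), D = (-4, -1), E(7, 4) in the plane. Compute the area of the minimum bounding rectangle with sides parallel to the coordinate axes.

x ranges over [-10, 7], width 17.
y ranges over [-3, 15], height 18.
Area = 17 × 18 = 306.

306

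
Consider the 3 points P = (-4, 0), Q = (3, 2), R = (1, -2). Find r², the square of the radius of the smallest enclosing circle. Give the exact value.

Side lengths²: PQ² = 53, PR² = 29, QR² = 20.
Since PQ² = 53 ≥ 29 + 20 = 49, the angle opposite PQ is not acute, so the smallest enclosing circle has PQ as diameter.
Centre = midpoint of PQ = (-0.5, 1), r² = 53/4 = 13.25.

13.25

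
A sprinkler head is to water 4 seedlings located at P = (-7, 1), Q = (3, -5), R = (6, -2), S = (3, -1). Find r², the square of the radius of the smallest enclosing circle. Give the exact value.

44.5

A smallest enclosing disk is always determined by at most three of the input points on its boundary.
The farthest pair is P–R with squared distance 178. The circle on this segment as diameter has centre (-0.5, -0.5) and r² = 178/4 = 44.5.
Check Q: distance² to centre = 32.5 ≤ 44.5, so it lies inside.
All remaining points lie in this disk, and no smaller disk contains both endpoints, so this is the minimum enclosing circle.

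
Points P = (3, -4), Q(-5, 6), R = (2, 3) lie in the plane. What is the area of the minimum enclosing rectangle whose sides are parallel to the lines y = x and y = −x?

In coordinates u = x + y, v = x − y the rectangle is axis-aligned; the map (x,y)→(u,v) scales areas by 2.
u-values: -1, 1, 5; range = 5 − (-1) = 6.
v-values: 7, -11, -1; range = 7 − (-11) = 18.
Area = (6 × 18) / 2 = 54.

54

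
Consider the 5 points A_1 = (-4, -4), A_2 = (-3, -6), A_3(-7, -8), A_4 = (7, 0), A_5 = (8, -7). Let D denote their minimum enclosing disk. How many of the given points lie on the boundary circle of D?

The minimum enclosing circle of a finite set is fixed by two of the points (as a diameter) or three (as a circumcircle).
The minimum enclosing circle is determined by three boundary points: A_3, A_4, A_5.
Their circumcentre is (16/53, -240/53) with r² = 183625/2809.
The farthest remaining point A_1 is at distance² 52768/2809 ≤ 183625/2809.
The points at distance exactly r from the centre are A_3, A_4, A_5 — 3 points.

3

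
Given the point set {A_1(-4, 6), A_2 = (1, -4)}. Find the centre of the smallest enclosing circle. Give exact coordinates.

The smallest circle enclosing two points has them as diameter endpoints.
Centre = midpoint = (-1.5, 1); r² = |A_1A_2|²/4 = 125/4 = 31.25.
Centre = (-1.5, 1).

(-1.5, 1)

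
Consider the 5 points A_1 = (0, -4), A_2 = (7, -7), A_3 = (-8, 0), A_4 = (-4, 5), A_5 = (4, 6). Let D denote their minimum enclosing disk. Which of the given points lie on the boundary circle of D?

A smallest enclosing disk is always determined by at most three of the input points on its boundary.
The minimum enclosing circle is determined by three boundary points: A_2, A_3, A_5.
Their circumcentre is (10/29, -49/29) with r² = 60965/841.
The farthest remaining point A_4 is at distance² 53512/841 ≤ 60965/841.
The points at distance exactly r from the centre are A_2, A_3, A_5 — 3 points.

A_2, A_3, A_5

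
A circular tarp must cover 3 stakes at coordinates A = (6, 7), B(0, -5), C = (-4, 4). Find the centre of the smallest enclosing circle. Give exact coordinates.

Side lengths²: AB² = 180, AC² = 109, BC² = 97.
Since AB² = 180 < 109 + 97 = 206, the triangle is acute, so the smallest enclosing circle is the circumcircle.
Circumcentre = (38/17, 47/34), r² = 52865/1156.
Centre = (38/17, 47/34).

(38/17, 47/34)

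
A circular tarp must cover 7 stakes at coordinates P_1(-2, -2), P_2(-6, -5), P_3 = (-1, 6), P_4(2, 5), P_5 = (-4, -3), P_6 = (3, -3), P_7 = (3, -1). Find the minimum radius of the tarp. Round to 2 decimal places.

6.40

The minimum enclosing circle of a finite set is fixed by two of the points (as a diameter) or three (as a circumcircle).
The farthest pair is P_2–P_4 with squared distance 164. The circle on this segment as diameter has centre (-2, 0) and r² = 164/4 = 41.
Check P_1: distance² to centre = 4 ≤ 41, so it lies inside.
All remaining points lie in this disk, and no smaller disk contains both endpoints, so this is the minimum enclosing circle.
r = √41 ≈ 6.40.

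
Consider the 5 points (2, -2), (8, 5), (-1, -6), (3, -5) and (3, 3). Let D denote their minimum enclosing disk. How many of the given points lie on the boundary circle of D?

2

The farthest pair is (8, 5)–(-1, -6) with squared distance 202. The circle on this segment as diameter has centre (3.5, -0.5) and r² = 202/4 = 50.5.
Check (2, -2): distance² to centre = 4.5 ≤ 50.5, so it lies inside.
All remaining points lie in this disk, and no smaller disk contains both endpoints, so this is the minimum enclosing circle.
The points at distance exactly r from the centre are (8, 5), (-1, -6) — 2 points.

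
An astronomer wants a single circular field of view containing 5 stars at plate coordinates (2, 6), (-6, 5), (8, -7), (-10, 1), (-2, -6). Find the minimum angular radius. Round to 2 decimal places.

A smallest enclosing disk is always determined by at most three of the input points on its boundary.
The farthest pair is (8, -7)–(-10, 1) with squared distance 388. The circle on this segment as diameter has centre (-1, -3) and r² = 388/4 = 97.
Check (2, 6): distance² to centre = 90 ≤ 97, so it lies inside.
All remaining points lie in this disk, and no smaller disk contains both endpoints, so this is the minimum enclosing circle.
r = √97 ≈ 9.85.

9.85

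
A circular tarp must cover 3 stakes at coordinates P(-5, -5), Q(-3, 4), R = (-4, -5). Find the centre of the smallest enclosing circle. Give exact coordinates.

Side lengths²: PQ² = 85, PR² = 1, QR² = 82.
Since PQ² = 85 ≥ 82 + 1 = 83, the angle opposite PQ is not acute, so the smallest enclosing circle has PQ as diameter.
Centre = midpoint of PQ = (-4, -0.5), r² = 85/4 = 21.25.
Centre = (-4, -0.5).

(-4, -0.5)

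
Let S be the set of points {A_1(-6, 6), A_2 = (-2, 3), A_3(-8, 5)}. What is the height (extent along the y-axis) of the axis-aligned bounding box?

max y = 6, min y = 3, so height = 3.

3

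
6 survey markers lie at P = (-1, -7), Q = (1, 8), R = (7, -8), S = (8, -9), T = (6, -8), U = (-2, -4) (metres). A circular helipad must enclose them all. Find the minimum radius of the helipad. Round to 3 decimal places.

9.192

The minimum enclosing circle of a finite set is fixed by two of the points (as a diameter) or three (as a circumcircle).
The farthest pair is Q–S with squared distance 338. The circle on this segment as diameter has centre (4.5, -0.5) and r² = 338/4 = 84.5.
Check P: distance² to centre = 72.5 ≤ 84.5, so it lies inside.
All remaining points lie in this disk, and no smaller disk contains both endpoints, so this is the minimum enclosing circle.
r = √(84.5) ≈ 9.192.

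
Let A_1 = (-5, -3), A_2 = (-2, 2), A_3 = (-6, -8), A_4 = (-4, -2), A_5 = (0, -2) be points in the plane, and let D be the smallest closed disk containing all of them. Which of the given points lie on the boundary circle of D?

The farthest pair is A_2–A_3 with squared distance 116. The circle on this segment as diameter has centre (-4, -3) and r² = 116/4 = 29.
Check A_1: distance² to centre = 1 ≤ 29, so it lies inside.
All remaining points lie in this disk, and no smaller disk contains both endpoints, so this is the minimum enclosing circle.
The points at distance exactly r from the centre are A_2, A_3 — 2 points.

A_2, A_3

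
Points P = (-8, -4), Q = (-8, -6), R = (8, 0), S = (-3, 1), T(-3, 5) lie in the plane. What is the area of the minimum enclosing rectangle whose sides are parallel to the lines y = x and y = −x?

In coordinates u = x + y, v = x − y the rectangle is axis-aligned; the map (x,y)→(u,v) scales areas by 2.
u-values: -12, -14, 8, -2, 2; range = 8 − (-14) = 22.
v-values: -4, -2, 8, -4, -8; range = 8 − (-8) = 16.
Area = (22 × 16) / 2 = 176.

176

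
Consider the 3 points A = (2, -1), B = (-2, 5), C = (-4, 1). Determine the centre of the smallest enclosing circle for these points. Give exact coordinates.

(-3/7, 12/7)

Side lengths²: AB² = 52, AC² = 40, BC² = 20.
Since AB² = 52 < 40 + 20 = 60, the triangle is acute, so the smallest enclosing circle is the circumcircle.
Circumcentre = (-3/7, 12/7), r² = 650/49.
Centre = (-3/7, 12/7).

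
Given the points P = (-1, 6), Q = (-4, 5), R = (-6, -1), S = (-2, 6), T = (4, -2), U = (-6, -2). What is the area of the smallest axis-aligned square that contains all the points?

The bounding box has width 10 and height 8.
An axis-aligned square enclosing the set must have side ≥ max(width, height).
So the minimum side is max(10, 8) = 10.
Area = 10² = 100.

100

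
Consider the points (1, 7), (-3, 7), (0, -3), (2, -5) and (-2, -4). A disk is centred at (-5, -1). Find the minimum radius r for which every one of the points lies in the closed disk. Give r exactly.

The required radius is the distance from (-5, -1) to the farthest point.
Squared distances: 100, 68, 29, 65, 18.
Maximum is 100, attained at (1, 7).
r = √100 = 10.

10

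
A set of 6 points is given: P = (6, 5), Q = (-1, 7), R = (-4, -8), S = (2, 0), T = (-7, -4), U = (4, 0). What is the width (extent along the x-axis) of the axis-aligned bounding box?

13

max x = 6, min x = -7, so width = 13.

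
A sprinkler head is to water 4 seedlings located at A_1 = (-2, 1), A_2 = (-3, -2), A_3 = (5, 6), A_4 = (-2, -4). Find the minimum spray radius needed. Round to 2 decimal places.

A smallest enclosing disk is always determined by at most three of the input points on its boundary.
The farthest pair is A_3–A_4 with squared distance 149. The circle on this segment as diameter has centre (1.5, 1) and r² = 149/4 = 37.25.
Check A_1: distance² to centre = 12.25 ≤ 37.25, so it lies inside.
All remaining points lie in this disk, and no smaller disk contains both endpoints, so this is the minimum enclosing circle.
r = √(37.25) ≈ 6.10.

6.10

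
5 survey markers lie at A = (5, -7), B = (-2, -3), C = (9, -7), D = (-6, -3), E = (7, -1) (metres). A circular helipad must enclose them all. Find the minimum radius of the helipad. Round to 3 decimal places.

7.762

By Welzl's lemma the MEC is supported by two points (diametrically opposite) or three points (on a circumcircle).
The farthest pair is C–D with squared distance 241. The circle on this segment as diameter has centre (1.5, -5) and r² = 241/4 = 60.25.
Check A: distance² to centre = 16.25 ≤ 60.25, so it lies inside.
All remaining points lie in this disk, and no smaller disk contains both endpoints, so this is the minimum enclosing circle.
r = √(60.25) ≈ 7.762.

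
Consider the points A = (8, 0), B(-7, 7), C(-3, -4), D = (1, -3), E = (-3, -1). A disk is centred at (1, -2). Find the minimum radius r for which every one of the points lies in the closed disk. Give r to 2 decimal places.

The required radius is the distance from (1, -2) to the farthest point.
Squared distances: 53, 145, 20, 1, 17.
Maximum is 145, attained at B.
r = √145 ≈ 12.04.

12.04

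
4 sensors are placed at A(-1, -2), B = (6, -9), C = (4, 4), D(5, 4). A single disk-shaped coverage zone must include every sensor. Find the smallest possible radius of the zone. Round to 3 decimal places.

6.576

The farthest pair is B–C with squared distance 173. The circle on this segment as diameter has centre (5, -2.5) and r² = 173/4 = 43.25.
Check A: distance² to centre = 36.25 ≤ 43.25, so it lies inside.
All remaining points lie in this disk, and no smaller disk contains both endpoints, so this is the minimum enclosing circle.
r = √(43.25) ≈ 6.576.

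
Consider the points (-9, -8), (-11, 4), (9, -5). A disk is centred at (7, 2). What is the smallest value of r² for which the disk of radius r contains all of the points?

The required radius is the distance from (7, 2) to the farthest point.
Squared distances: 356, 328, 53.
Maximum is 356, attained at (-9, -8).

356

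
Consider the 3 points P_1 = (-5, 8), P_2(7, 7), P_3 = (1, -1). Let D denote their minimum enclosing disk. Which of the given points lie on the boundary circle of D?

P_1, P_2, P_3

Side lengths²: P_1P_2² = 145, P_1P_3² = 117, P_2P_3² = 100.
Since P_1P_2² = 145 < 117 + 100 = 217, the triangle is acute, so the smallest enclosing circle is the circumcircle.
Circumcentre = (14/17, 183/34), r² = 47125/1156.
The points at distance exactly r from the centre are P_1, P_2, P_3 — 3 points.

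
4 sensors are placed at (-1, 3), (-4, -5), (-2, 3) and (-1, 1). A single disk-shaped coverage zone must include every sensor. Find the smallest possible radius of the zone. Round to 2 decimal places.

The minimum enclosing circle of a finite set is fixed by two of the points (as a diameter) or three (as a circumcircle).
The farthest pair is (-1, 3)–(-4, -5) with squared distance 73. The circle on this segment as diameter has centre (-2.5, -1) and r² = 73/4 = 18.25.
Check (-2, 3): distance² to centre = 16.25 ≤ 18.25, so it lies inside.
All remaining points lie in this disk, and no smaller disk contains both endpoints, so this is the minimum enclosing circle.
r = √(18.25) ≈ 4.27.

4.27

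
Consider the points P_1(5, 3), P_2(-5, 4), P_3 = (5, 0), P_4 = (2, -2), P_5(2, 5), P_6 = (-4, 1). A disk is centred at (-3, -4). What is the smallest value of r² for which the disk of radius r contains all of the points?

113

The required radius is the distance from (-3, -4) to the farthest point.
Squared distances: 113, 68, 80, 29, 106, 26.
Maximum is 113, attained at P_1.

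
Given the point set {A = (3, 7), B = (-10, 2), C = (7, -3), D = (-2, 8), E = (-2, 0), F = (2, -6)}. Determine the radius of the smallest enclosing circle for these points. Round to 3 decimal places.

8.860

The minimum enclosing circle of a finite set is fixed by two of the points (as a diameter) or three (as a circumcircle).
The farthest pair is B–C with squared distance 314. The circle on this segment as diameter has centre (-1.5, -0.5) and r² = 314/4 = 78.5.
Check A: distance² to centre = 76.5 ≤ 78.5, so it lies inside.
All remaining points lie in this disk, and no smaller disk contains both endpoints, so this is the minimum enclosing circle.
r = √(78.5) ≈ 8.860.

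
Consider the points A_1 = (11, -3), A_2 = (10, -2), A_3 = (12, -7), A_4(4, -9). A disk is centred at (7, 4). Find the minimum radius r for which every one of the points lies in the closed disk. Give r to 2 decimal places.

The required radius is the distance from (7, 4) to the farthest point.
Squared distances: 65, 45, 146, 178.
Maximum is 178, attained at A_4.
r = √178 ≈ 13.34.

13.34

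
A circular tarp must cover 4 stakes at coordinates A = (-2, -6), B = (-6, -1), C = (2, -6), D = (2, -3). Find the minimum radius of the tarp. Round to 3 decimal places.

By Welzl's lemma the MEC is supported by two points (diametrically opposite) or three points (on a circumcircle).
The farthest pair is B–C with squared distance 89. The circle on this segment as diameter has centre (-2, -3.5) and r² = 89/4 = 22.25.
Check A: distance² to centre = 6.25 ≤ 22.25, so it lies inside.
All remaining points lie in this disk, and no smaller disk contains both endpoints, so this is the minimum enclosing circle.
r = √(22.25) ≈ 4.717.

4.717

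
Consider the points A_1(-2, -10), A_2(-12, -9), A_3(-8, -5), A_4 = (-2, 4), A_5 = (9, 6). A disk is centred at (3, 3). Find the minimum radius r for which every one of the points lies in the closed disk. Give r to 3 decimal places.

The required radius is the distance from (3, 3) to the farthest point.
Squared distances: 194, 369, 185, 26, 45.
Maximum is 369, attained at A_2.
r = √369 ≈ 19.209.

19.209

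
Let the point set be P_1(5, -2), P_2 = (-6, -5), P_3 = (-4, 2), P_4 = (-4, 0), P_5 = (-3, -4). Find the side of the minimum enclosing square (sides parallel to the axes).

The bounding box has width 11 and height 7.
An axis-aligned square enclosing the set must have side ≥ max(width, height).
So the minimum side is max(11, 7) = 11.

11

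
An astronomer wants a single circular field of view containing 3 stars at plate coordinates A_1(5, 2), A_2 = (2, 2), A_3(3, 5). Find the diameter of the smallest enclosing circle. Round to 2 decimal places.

Side lengths²: A_1A_2² = 9, A_1A_3² = 13, A_2A_3² = 10.
Since A_1A_3² = 13 < 10 + 9 = 19, the triangle is acute, so the smallest enclosing circle is the circumcircle.
Circumcentre = (3.5, 19/6), r² = 65/18.
Diameter = 2r = 2√(65/18) ≈ 3.80.

3.80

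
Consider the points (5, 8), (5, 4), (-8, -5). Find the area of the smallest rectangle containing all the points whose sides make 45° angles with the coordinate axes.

52

In coordinates u = x + y, v = x − y the rectangle is axis-aligned; the map (x,y)→(u,v) scales areas by 2.
u-values: 13, 9, -13; range = 13 − (-13) = 26.
v-values: -3, 1, -3; range = 1 − (-3) = 4.
Area = (26 × 4) / 2 = 52.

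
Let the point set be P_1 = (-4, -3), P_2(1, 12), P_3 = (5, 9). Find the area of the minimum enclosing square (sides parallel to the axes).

The bounding box has width 9 and height 15.
An axis-aligned square enclosing the set must have side ≥ max(width, height).
So the minimum side is max(9, 15) = 15.
Area = 15² = 225.

225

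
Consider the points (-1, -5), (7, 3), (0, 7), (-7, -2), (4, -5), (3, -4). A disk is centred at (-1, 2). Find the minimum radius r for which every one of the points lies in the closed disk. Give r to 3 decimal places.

8.602

The required radius is the distance from (-1, 2) to the farthest point.
Squared distances: 49, 65, 26, 52, 74, 52.
Maximum is 74, attained at (4, -5).
r = √74 ≈ 8.602.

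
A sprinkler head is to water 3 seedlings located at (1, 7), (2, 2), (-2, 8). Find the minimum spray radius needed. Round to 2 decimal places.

3.61

Call the three points A, B, C in the order given.
Side lengths²: AB² = 26, AC² = 10, BC² = 52.
Since BC² = 52 ≥ 26 + 10 = 36, the angle opposite BC is not acute, so the smallest enclosing circle has BC as diameter.
Centre = midpoint of BC = (0, 5), r² = 52/4 = 13.
r = √13 ≈ 3.61.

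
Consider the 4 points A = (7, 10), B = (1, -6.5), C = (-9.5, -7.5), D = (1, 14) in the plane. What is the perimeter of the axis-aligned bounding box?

76

Width = max x − min x = 7 − (-9.5) = 16.5.
Height = max y − min y = 14 − (-7.5) = 21.5.
Perimeter = 2(16.5 + 21.5) = 76.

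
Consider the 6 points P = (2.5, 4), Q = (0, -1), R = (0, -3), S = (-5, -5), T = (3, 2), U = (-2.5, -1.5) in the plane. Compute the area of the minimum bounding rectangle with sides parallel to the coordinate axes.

72

x ranges over [-5, 3], width 8.
y ranges over [-5, 4], height 9.
Area = 8 × 9 = 72.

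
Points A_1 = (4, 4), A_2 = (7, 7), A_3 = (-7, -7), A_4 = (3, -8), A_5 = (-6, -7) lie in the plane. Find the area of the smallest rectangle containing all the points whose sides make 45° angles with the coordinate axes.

154

In coordinates u = x + y, v = x − y the rectangle is axis-aligned; the map (x,y)→(u,v) scales areas by 2.
u-values: 8, 14, -14, -5, -13; range = 14 − (-14) = 28.
v-values: 0, 0, 0, 11, 1; range = 11 − 0 = 11.
Area = (28 × 11) / 2 = 154.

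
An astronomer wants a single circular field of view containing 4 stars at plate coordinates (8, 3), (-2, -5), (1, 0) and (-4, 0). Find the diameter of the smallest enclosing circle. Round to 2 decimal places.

12.92

The minimum enclosing circle of a finite set is fixed by two of the points (as a diameter) or three (as a circumcircle).
The minimum enclosing circle is determined by three boundary points: (8, 3), (-2, -5), (-4, 0).
Their circumcentre is (27/11, -7/22) with r² = 20213/484.
The farthest remaining point (1, 0) is at distance² 1073/484 ≤ 20213/484.
Diameter = 2r = 2√(20213/484) ≈ 12.92.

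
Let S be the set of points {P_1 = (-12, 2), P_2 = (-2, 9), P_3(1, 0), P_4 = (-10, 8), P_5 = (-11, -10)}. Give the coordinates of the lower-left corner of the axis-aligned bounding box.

x-range [-12, 1], y-range [-10, 9].
The lower-left corner is (-12, -10).

(-12, -10)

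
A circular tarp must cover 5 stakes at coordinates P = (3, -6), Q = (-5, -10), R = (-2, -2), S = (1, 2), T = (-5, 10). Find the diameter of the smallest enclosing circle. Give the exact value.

20

The minimum enclosing circle of a finite set is fixed by two of the points (as a diameter) or three (as a circumcircle).
The farthest pair is Q–T with squared distance 400. The circle on this segment as diameter has centre (-5, 0) and r² = 400/4 = 100.
Check P: distance² to centre = 100 ≤ 100, so it lies inside.
All remaining points lie in this disk, and no smaller disk contains both endpoints, so this is the minimum enclosing circle.
Diameter = 2r = 2√100 = 20.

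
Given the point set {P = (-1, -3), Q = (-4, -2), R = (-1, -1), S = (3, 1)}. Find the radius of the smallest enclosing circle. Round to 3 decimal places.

3.808

A smallest enclosing disk is always determined by at most three of the input points on its boundary.
The farthest pair is Q–S with squared distance 58. The circle on this segment as diameter has centre (-0.5, -0.5) and r² = 58/4 = 14.5.
Check P: distance² to centre = 6.5 ≤ 14.5, so it lies inside.
All remaining points lie in this disk, and no smaller disk contains both endpoints, so this is the minimum enclosing circle.
r = √(14.5) ≈ 3.808.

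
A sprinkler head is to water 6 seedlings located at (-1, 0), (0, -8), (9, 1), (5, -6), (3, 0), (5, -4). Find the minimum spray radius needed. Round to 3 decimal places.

6.366

The minimum enclosing circle of a finite set is fixed by two of the points (as a diameter) or three (as a circumcircle).
The minimum enclosing circle is determined by three boundary points: (-1, 0), (0, -8), (9, 1).
Their circumcentre is (79/18, -61/18) with r² = 6565/162.
The farthest remaining point (3, 0) is at distance² 2173/162 ≤ 6565/162.
r = √(6565/162) ≈ 6.366.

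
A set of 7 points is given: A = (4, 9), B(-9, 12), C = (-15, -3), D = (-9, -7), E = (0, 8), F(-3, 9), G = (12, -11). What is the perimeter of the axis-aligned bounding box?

Width = max x − min x = 12 − (-15) = 27.
Height = max y − min y = 12 − (-11) = 23.
Perimeter = 2(27 + 23) = 100.

100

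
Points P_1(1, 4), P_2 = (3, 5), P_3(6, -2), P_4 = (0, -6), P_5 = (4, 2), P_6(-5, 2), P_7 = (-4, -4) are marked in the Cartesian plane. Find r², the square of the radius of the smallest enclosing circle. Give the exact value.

The minimum enclosing circle is determined by three boundary points: P_3, P_6, P_7.
Their circumcentre is (27/62, -11/62) with r² = 65897/1922.
The farthest remaining point P_4 is at distance² 65525/1922 ≤ 65897/1922.

65897/1922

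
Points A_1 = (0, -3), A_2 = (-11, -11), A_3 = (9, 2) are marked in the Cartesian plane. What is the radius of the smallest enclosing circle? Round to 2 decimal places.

11.93

Side lengths²: A_1A_2² = 185, A_1A_3² = 106, A_2A_3² = 569.
Since A_2A_3² = 569 ≥ 185 + 106 = 291, the angle opposite A_2A_3 is not acute, so the smallest enclosing circle has A_2A_3 as diameter.
Centre = midpoint of A_2A_3 = (-1, -4.5), r² = 569/4 = 142.25.
r = √(142.25) ≈ 11.93.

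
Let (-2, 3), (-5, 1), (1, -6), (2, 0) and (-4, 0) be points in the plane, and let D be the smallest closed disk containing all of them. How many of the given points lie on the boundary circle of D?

A smallest enclosing disk is always determined by at most three of the input points on its boundary.
The minimum enclosing circle is determined by three boundary points: (-2, 3), (-5, 1), (1, -6).
Their circumcentre is (-23/22, -37/22) with r² = 5525/242.
The farthest remaining point (2, 0) is at distance² 2929/242 ≤ 5525/242.
The points at distance exactly r from the centre are (-2, 3), (-5, 1), (1, -6) — 3 points.

3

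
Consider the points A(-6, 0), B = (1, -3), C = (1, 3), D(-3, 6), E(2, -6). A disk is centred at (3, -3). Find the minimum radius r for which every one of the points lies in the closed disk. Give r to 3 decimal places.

10.817

The required radius is the distance from (3, -3) to the farthest point.
Squared distances: 90, 4, 40, 117, 10.
Maximum is 117, attained at D.
r = √117 ≈ 10.817.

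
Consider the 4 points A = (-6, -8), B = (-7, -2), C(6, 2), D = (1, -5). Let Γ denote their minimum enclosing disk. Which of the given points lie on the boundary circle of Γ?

A smallest enclosing disk is always determined by at most three of the input points on its boundary.
The farthest pair is A–C with squared distance 244. The circle on this segment as diameter has centre (0, -3) and r² = 244/4 = 61.
Check B: distance² to centre = 50 ≤ 61, so it lies inside.
All remaining points lie in this disk, and no smaller disk contains both endpoints, so this is the minimum enclosing circle.
The points at distance exactly r from the centre are A, C — 2 points.

A, C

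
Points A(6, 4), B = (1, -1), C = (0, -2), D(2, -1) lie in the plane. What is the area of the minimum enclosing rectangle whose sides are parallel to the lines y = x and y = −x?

6

In coordinates u = x + y, v = x − y the rectangle is axis-aligned; the map (x,y)→(u,v) scales areas by 2.
u-values: 10, 0, -2, 1; range = 10 − (-2) = 12.
v-values: 2, 2, 2, 3; range = 3 − 2 = 1.
Area = (12 × 1) / 2 = 6.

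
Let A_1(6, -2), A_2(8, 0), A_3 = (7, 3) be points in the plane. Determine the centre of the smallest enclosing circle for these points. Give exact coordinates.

(6.5, 0.5)

Side lengths²: A_1A_2² = 8, A_1A_3² = 26, A_2A_3² = 10.
Since A_1A_3² = 26 ≥ 10 + 8 = 18, the angle opposite A_1A_3 is not acute, so the smallest enclosing circle has A_1A_3 as diameter.
Centre = midpoint of A_1A_3 = (6.5, 0.5), r² = 26/4 = 6.5.
Centre = (6.5, 0.5).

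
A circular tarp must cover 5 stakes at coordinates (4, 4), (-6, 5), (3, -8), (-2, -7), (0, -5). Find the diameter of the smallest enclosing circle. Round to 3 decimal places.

The minimum enclosing circle of a finite set is fixed by two of the points (as a diameter) or three (as a circumcircle).
The farthest pair is (-6, 5)–(3, -8) with squared distance 250. The circle on this segment as diameter has centre (-1.5, -1.5) and r² = 250/4 = 62.5.
Check (4, 4): distance² to centre = 60.5 ≤ 62.5, so it lies inside.
All remaining points lie in this disk, and no smaller disk contains both endpoints, so this is the minimum enclosing circle.
Diameter = 2r = 2√(62.5) ≈ 15.811.

15.811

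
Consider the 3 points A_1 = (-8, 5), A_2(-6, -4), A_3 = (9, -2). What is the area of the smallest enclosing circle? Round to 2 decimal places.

Side lengths²: A_1A_2² = 85, A_1A_3² = 338, A_2A_3² = 229.
Since A_1A_3² = 338 ≥ 229 + 85 = 314, the angle opposite A_1A_3 is not acute, so the smallest enclosing circle has A_1A_3 as diameter.
Centre = midpoint of A_1A_3 = (0.5, 1.5), r² = 338/4 = 84.5.
Area = π·r² = π·84.5 ≈ 265.46.

265.46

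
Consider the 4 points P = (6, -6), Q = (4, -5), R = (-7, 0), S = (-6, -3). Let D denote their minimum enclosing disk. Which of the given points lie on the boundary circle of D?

P, R

The farthest pair is P–R with squared distance 205. The circle on this segment as diameter has centre (-0.5, -3) and r² = 205/4 = 51.25.
Check Q: distance² to centre = 24.25 ≤ 51.25, so it lies inside.
All remaining points lie in this disk, and no smaller disk contains both endpoints, so this is the minimum enclosing circle.
The points at distance exactly r from the centre are P, R — 2 points.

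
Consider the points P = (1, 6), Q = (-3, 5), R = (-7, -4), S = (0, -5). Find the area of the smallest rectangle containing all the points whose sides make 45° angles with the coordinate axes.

In coordinates u = x + y, v = x − y the rectangle is axis-aligned; the map (x,y)→(u,v) scales areas by 2.
u-values: 7, 2, -11, -5; range = 7 − (-11) = 18.
v-values: -5, -8, -3, 5; range = 5 − (-8) = 13.
Area = (18 × 13) / 2 = 117.

117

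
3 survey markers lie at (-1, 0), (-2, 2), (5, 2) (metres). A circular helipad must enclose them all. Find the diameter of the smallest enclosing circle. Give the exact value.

Call the three points A, B, C in the order given.
Side lengths²: AB² = 5, AC² = 40, BC² = 49.
Since BC² = 49 ≥ 40 + 5 = 45, the angle opposite BC is not acute, so the smallest enclosing circle has BC as diameter.
Centre = midpoint of BC = (1.5, 2), r² = 49/4 = 12.25.
Diameter = 2r = 2√(12.25) = 7.

7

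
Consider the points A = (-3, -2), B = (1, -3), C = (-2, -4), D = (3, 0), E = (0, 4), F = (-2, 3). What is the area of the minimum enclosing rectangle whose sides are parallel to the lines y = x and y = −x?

45

In coordinates u = x + y, v = x − y the rectangle is axis-aligned; the map (x,y)→(u,v) scales areas by 2.
u-values: -5, -2, -6, 3, 4, 1; range = 4 − (-6) = 10.
v-values: -1, 4, 2, 3, -4, -5; range = 4 − (-5) = 9.
Area = (10 × 9) / 2 = 45.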